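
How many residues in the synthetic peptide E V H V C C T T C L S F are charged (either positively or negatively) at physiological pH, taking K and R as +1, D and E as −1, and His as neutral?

Charged side chains at pH ~7.4: K, R (positive); D, E (negative).
Matching residues: E1.

1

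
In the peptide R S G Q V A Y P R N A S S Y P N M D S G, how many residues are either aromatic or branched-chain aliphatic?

3

Aromatic: F, W, Y. Branched-chain aliphatic: I, L, V.
Aromatic residues here: Y7, Y14 (2).
Branched-chain aliphatic residues here: V5 (1).
The two groups share no amino acid, so total = 2 + 1 = 3.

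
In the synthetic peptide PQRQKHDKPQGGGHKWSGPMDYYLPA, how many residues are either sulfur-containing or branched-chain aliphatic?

Sulfur-containing: C, M. Branched-chain aliphatic: I, L, V.
Sulfur-containing residues here: M20 (1).
Branched-chain aliphatic residues here: L24 (1).
The two groups share no amino acid, so total = 1 + 1 = 2.

2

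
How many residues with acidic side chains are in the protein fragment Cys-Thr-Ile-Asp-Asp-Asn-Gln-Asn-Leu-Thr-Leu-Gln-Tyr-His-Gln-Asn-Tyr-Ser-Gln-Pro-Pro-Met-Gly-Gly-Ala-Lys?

Aspartate (D) and glutamate (E) have carboxylic-acid side chains and are the acidic amino acids.
Matching residues: Asp4, Asp5.

2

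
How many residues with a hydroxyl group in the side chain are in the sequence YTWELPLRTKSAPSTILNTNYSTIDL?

10

S, T, and Y are the three residues with a side-chain hydroxyl.
Matching residues: Y1, T2, T9, S11, S14, T15, T19, Y21, S22, T23.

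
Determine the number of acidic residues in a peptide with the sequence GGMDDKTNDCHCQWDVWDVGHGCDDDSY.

The acidic residues are Asp (D) and Glu (E), whose side chains end in a carboxylate group.
Matching residues: D4, D5, D9, D15, D18, D24, D25, D26.

8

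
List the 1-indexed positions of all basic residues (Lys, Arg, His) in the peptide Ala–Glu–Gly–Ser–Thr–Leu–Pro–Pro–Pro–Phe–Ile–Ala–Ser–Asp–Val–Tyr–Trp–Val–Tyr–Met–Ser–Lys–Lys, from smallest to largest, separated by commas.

22, 23

Matching residues: Lys22, Lys23.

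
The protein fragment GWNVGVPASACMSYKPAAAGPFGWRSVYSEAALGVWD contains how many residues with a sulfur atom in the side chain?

2

Only Cys (C) and Met (M) have a sulfur atom in the side chain.
Matching residues: C11, M12.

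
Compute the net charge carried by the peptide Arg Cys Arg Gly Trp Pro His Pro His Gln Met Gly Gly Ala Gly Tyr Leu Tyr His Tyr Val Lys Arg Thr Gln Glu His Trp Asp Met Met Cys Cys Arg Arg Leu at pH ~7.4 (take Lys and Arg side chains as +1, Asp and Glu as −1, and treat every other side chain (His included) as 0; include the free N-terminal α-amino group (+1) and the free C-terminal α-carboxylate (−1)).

+4

Positive (K, R): Arg1, Arg3, Lys22, Arg23, Arg34, Arg35 → +6.
Negative (D, E): Glu26, Asp29 → −2.
The N-terminus (+1) and C-terminus (−1) cancel.
Net charge = (+6) + (−2) = +4.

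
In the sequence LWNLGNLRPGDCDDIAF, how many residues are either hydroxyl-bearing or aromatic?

2

Hydroxyl-bearing: S, T, Y. Aromatic: F, W, Y.
Hydroxyl-bearing residues here: none (0).
Aromatic residues here: W2, F17 (2).
(Y belongs to both groups, but none appear in this sequence.) Total = 0 + 2 = 2.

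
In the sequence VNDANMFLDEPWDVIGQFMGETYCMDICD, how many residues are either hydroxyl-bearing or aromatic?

Hydroxyl-bearing: S, T, Y. Aromatic: F, W, Y.
Hydroxyl-bearing residues here: T22, Y23 (2).
Aromatic residues here: F7, W12, F18, Y23 (4).
Y is in both groups, so the 1 Y residue must not be double-counted.
Total = 2 + 4 − 1 = 5.

5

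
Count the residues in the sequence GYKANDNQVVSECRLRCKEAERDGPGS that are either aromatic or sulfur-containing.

3

Aromatic: F, W, Y. Sulfur-containing: C, M.
Aromatic residues here: Y2 (1).
Sulfur-containing residues here: C13, C17 (2).
The two groups share no amino acid, so total = 1 + 2 = 3.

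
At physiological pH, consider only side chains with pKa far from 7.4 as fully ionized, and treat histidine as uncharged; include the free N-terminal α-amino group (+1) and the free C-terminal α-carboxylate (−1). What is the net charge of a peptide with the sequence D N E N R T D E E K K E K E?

Near pH 7.4, K and R contribute +1 each, D and E contribute −1 each, and every other side chain (His included, as stated) is uncharged.
Positive (K, R): R5, K10, K11, K13 → +4.
Negative (D, E): D1, E3, D7, E8, E9, E12, E14 → −7.
The N-terminus (+1) and C-terminus (−1) cancel.
Net charge = (+4) + (−7) = −3.

-3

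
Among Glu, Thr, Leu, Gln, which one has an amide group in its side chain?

Only N (asparagine) and Q (glutamine) carry a side-chain carboxamide.
Of the listed options, only Gln belongs to this group.

Gln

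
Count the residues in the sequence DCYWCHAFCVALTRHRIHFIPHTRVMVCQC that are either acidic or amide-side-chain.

Acidic: D, E. Amide-side-chain: N, Q.
Acidic residues here: D1 (1).
Amide-side-chain residues here: Q29 (1).
The two groups share no amino acid, so total = 1 + 1 = 2.

2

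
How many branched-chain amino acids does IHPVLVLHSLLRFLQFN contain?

8

Valine (V), leucine (L), and isoleucine (I) are the branched-chain amino acids.
Matching residues: I1, V4, L5, V6, L7, L10, L11, L14.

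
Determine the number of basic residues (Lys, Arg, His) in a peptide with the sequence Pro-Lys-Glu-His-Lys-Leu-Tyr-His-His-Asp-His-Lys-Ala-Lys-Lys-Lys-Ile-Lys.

11

Matching residues: Lys2, His4, Lys5, His8, His9, His11, Lys12, Lys14, Lys15, Lys16, Lys18.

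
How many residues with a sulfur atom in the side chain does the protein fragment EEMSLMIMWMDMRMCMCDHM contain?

10

The sulfur-bearing residues are cysteine (–SH) and methionine (–S–CH₃).
Matching residues: M3, M6, M8, M10, M12, M14, C15, M16, C17, M20.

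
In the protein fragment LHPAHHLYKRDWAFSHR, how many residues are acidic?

1

The acidic residues are Asp (D) and Glu (E), whose side chains end in a carboxylate group.
Matching residues: D11.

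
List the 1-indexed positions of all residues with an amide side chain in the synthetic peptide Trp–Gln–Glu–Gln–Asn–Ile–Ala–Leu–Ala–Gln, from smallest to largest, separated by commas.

2, 4, 5, 10

Only N (asparagine) and Q (glutamine) carry a side-chain carboxamide.
Matching residues: Gln2, Gln4, Asn5, Gln10.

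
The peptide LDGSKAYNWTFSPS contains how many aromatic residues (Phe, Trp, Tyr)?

3

Matching residues: Y7, W9, F11.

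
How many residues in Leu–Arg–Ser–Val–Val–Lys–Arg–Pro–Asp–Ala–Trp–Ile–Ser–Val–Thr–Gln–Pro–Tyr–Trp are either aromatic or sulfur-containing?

Aromatic: F, W, Y. Sulfur-containing: C, M.
Aromatic residues here: Trp11, Tyr18, Trp19 (3).
Sulfur-containing residues here: none (0).
The two groups share no amino acid, so total = 3 + 0 = 3.

3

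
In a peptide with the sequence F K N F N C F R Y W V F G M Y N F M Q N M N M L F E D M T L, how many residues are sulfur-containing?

6

The sulfur-bearing residues are cysteine (–SH) and methionine (–S–CH₃).
Matching residues: C6, M14, M18, M21, M23, M28.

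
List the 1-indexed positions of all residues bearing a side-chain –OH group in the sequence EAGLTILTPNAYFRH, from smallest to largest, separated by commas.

S, T, and Y are the three residues with a side-chain hydroxyl.
Matching residues: T5, T8, Y12.

5, 8, 12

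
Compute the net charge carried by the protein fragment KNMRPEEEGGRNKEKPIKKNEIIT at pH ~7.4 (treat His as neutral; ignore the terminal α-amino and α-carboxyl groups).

Near pH 7.4, K and R contribute +1 each, D and E contribute −1 each, and every other side chain (His included, as stated) is uncharged.
Positive (K, R): K1, R4, R11, K13, K15, K18, K19 → +7.
Negative (D, E): E6, E7, E8, E14, E21 → −5.
Net charge = (+7) + (−5) = +2.

+2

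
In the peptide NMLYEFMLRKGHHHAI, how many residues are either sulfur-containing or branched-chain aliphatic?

5

Sulfur-containing: C, M. Branched-chain aliphatic: I, L, V.
Sulfur-containing residues here: M2, M7 (2).
Branched-chain aliphatic residues here: L3, L8, I16 (3).
The two groups share no amino acid, so total = 2 + 3 = 5.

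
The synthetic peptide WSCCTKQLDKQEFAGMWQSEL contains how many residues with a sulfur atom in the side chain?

3

The sulfur-bearing residues are cysteine (–SH) and methionine (–S–CH₃).
Matching residues: C3, C4, M16.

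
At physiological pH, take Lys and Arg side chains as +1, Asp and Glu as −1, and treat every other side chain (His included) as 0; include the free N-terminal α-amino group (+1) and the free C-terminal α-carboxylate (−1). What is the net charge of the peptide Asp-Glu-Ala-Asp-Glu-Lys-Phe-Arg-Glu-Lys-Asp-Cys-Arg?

-2

Positive (K, R): Lys6, Arg8, Lys10, Arg13 → +4.
Negative (D, E): Asp1, Glu2, Asp4, Glu5, Glu9, Asp11 → −6.
The N-terminus (+1) and C-terminus (−1) cancel.
Net charge = (+4) + (−6) = −2.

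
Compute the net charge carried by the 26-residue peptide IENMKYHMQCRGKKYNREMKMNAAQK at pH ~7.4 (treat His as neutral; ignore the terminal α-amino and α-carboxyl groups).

+5

At pH ~7.4 the Lys and Arg side chains are protonated (+1), the Asp and Glu side chains are deprotonated (−1), and with His taken as neutral all other side chains carry no charge.
Positive (K, R): K5, R11, K13, K14, R17, K20, K26 → +7.
Negative (D, E): E2, E18 → −2.
Net charge = (+7) + (−2) = +5.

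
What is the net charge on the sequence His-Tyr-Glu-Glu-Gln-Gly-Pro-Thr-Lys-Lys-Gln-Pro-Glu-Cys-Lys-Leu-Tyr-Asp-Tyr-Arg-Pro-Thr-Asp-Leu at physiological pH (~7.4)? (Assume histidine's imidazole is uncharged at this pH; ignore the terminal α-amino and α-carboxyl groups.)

At pH ~7.4 the Lys and Arg side chains are protonated (+1), the Asp and Glu side chains are deprotonated (−1), and with His taken as neutral all other side chains carry no charge.
Positive (K, R): Lys9, Lys10, Lys15, Arg20 → +4.
Negative (D, E): Glu3, Glu4, Glu13, Asp18, Asp23 → −5.
Net charge = (+4) + (−5) = −1.

-1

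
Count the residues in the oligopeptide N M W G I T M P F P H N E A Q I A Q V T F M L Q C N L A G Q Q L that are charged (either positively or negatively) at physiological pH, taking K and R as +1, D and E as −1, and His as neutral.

1

Charged side chains at pH ~7.4: K, R (positive); D, E (negative).
Matching residues: E13.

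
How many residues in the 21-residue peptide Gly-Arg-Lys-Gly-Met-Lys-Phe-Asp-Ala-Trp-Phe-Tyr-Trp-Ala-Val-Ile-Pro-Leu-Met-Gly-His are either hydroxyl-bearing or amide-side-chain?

1

Hydroxyl-bearing: S, T, Y. Amide-side-chain: N, Q.
Hydroxyl-bearing residues here: Tyr12 (1).
Amide-side-chain residues here: none (0).
The two groups share no amino acid, so total = 1 + 0 = 1.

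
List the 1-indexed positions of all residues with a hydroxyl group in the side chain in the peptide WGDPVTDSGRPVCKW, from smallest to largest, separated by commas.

Serine (S), threonine (T), and tyrosine (Y) each carry a hydroxyl group on the side chain.
Matching residues: T6, S8.

6, 8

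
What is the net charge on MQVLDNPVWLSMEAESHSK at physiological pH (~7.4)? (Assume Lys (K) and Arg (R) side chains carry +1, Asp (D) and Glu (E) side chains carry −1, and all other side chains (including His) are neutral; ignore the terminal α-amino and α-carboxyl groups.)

-2

Positive (K, R): K19 → +1.
Negative (D, E): D5, E13, E15 → −3.
Net charge = (+1) + (−3) = −2.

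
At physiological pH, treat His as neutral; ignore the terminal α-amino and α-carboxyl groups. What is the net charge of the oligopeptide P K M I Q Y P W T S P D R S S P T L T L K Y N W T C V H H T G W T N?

+2

The side chains ionized at physiological pH are Lys/Arg (+1) and Asp/Glu (−1); with His treated as neutral, nothing else contributes.
Positive (K, R): K2, R13, K21 → +3.
Negative (D, E): D12 → −1.
Net charge = (+3) + (−1) = +2.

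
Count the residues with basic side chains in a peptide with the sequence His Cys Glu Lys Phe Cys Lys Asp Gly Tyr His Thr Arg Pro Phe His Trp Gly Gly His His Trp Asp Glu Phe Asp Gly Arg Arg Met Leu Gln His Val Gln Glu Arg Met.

Lysine (K), arginine (R), and histidine (H) have basic, nitrogen-containing side chains.
Matching residues: His1, Lys4, Lys7, His11, Arg13, His16, His20, His21, Arg28, Arg29, His33, Arg37.

12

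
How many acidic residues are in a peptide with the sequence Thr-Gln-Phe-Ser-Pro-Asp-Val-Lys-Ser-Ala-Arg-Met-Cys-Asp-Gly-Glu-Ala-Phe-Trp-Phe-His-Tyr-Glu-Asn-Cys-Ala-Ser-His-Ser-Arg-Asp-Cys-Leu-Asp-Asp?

The acidic residues are Asp (D) and Glu (E), whose side chains end in a carboxylate group.
Matching residues: Asp6, Asp14, Glu16, Glu23, Asp31, Asp34, Asp35.

7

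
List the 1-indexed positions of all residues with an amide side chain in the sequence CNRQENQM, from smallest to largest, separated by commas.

2, 4, 6, 7

The amide-side-chain residues are Asn (N) and Gln (Q).
Matching residues: N2, Q4, N6, Q7.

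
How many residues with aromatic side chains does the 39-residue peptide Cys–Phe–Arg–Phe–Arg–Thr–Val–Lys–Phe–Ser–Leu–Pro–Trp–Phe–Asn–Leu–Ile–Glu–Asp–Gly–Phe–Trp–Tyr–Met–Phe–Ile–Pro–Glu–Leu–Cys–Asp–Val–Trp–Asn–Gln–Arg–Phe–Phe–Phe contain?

13

F, W, and Y each carry an aromatic ring on the side chain.
Matching residues: Phe2, Phe4, Phe9, Trp13, Phe14, Phe21, Trp22, Tyr23, Phe25, Trp33, Phe37, Phe38, Phe39.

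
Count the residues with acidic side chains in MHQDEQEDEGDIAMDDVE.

9

The acidic residues are Asp (D) and Glu (E), whose side chains end in a carboxylate group.
Matching residues: D4, E5, E7, D8, E9, D11, D15, D16, E18.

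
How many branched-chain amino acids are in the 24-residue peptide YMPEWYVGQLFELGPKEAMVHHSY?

4

Valine (V), leucine (L), and isoleucine (I) are the branched-chain amino acids.
Matching residues: V7, L10, L13, V20.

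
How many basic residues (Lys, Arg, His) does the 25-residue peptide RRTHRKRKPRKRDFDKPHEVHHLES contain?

Matching residues: R1, R2, H4, R5, K6, R7, K8, R10, K11, R12, K16, H18, H21, H22.

14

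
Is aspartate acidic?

Only D (aspartate) and E (glutamate) carry a side-chain carboxylic acid.
Aspartate is in this group.

Yes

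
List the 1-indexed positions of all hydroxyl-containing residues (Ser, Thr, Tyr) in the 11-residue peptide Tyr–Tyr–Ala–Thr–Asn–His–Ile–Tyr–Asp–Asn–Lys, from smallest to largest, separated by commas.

1, 2, 4, 8

Matching residues: Tyr1, Tyr2, Thr4, Tyr8.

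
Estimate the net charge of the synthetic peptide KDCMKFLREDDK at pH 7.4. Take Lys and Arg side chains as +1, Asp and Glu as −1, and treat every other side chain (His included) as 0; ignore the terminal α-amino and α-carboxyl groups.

0

Positive (K, R): K1, K5, R8, K12 → +4.
Negative (D, E): D2, E9, D10, D11 → −4.
Net charge = (+4) + (−4) = 0.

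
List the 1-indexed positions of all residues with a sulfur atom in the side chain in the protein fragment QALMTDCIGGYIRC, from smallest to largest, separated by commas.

4, 7, 14

Only Cys (C) and Met (M) have a sulfur atom in the side chain.
Matching residues: M4, C7, C14.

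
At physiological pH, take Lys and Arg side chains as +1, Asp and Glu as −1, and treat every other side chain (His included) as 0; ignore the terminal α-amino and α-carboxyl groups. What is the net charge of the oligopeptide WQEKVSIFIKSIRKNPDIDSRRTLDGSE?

Positive (K, R): K4, K10, R13, K14, R21, R22 → +6.
Negative (D, E): E3, D17, D19, D25, E28 → −5.
Net charge = (+6) + (−5) = +1.

+1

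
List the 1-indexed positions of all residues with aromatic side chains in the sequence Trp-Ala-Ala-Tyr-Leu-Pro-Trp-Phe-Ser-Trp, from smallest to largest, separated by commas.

The aromatic amino acids are Phe (F, benzyl), Trp (W, indole), and Tyr (Y, phenol).
Matching residues: Trp1, Tyr4, Trp7, Phe8, Trp10.

1, 4, 7, 8, 10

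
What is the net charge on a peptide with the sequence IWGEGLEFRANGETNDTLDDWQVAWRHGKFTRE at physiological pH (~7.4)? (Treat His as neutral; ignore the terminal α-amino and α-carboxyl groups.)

-3

At pH ~7.4 the Lys and Arg side chains are protonated (+1), the Asp and Glu side chains are deprotonated (−1), and with His taken as neutral all other side chains carry no charge.
Positive (K, R): R9, R26, K29, R32 → +4.
Negative (D, E): E4, E7, E13, D16, D19, D20, E33 → −7.
Net charge = (+4) + (−7) = −3.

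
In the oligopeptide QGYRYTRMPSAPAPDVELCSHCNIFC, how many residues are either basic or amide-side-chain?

Basic: H, K, R. Amide-side-chain: N, Q.
Basic residues here: R4, R7, H21 (3).
Amide-side-chain residues here: Q1, N23 (2).
The two groups share no amino acid, so total = 3 + 2 = 5.

5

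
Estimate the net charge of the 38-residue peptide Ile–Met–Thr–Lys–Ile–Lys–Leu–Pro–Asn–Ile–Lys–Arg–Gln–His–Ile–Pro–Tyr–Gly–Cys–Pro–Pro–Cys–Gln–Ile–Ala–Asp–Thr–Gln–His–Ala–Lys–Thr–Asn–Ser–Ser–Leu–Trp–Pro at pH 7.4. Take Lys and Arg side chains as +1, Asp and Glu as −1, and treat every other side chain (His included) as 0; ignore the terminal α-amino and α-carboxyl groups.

Positive (K, R): Lys4, Lys6, Lys11, Arg12, Lys31 → +5.
Negative (D, E): Asp26 → −1.
Net charge = (+5) + (−1) = +4.

+4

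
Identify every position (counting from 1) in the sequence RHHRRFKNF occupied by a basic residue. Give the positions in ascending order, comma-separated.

1, 2, 3, 4, 5, 7

Lysine (K), arginine (R), and histidine (H) have basic, nitrogen-containing side chains.
Matching residues: R1, H2, H3, R4, R5, K7.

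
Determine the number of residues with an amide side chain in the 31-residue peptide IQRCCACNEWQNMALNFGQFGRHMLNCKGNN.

Asparagine (N) and glutamine (Q) have uncharged amide side chains.
Matching residues: Q2, N8, Q11, N12, N16, Q19, N26, N30, N31.

9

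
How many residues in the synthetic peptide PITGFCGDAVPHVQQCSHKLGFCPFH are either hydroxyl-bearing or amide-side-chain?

Hydroxyl-bearing: S, T, Y. Amide-side-chain: N, Q.
Hydroxyl-bearing residues here: T3, S17 (2).
Amide-side-chain residues here: Q14, Q15 (2).
The two groups share no amino acid, so total = 2 + 2 = 4.

4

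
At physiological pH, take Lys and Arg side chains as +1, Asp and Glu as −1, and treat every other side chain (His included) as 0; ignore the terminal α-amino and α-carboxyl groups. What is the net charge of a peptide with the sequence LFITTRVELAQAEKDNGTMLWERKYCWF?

Positive (K, R): R6, K14, R23, K24 → +4.
Negative (D, E): E8, E13, D15, E22 → −4.
Net charge = (+4) + (−4) = 0.

0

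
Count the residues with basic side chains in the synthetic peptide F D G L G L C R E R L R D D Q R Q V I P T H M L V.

K, R, and H are the three residues with basic side chains (ε-amine, guanidinium, and imidazole respectively).
Matching residues: R8, R10, R12, R16, H22.

5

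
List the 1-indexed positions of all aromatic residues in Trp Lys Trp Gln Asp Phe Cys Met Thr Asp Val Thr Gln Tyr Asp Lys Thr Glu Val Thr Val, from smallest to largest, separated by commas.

Phenylalanine (F), tryptophan (W), and tyrosine (Y) have aromatic ring side chains.
Matching residues: Trp1, Trp3, Phe6, Tyr14.

1, 3, 6, 14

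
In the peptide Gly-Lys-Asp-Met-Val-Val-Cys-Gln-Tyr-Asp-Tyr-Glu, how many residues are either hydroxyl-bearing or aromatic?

Hydroxyl-bearing: S, T, Y. Aromatic: F, W, Y.
Hydroxyl-bearing residues here: Tyr9, Tyr11 (2).
Aromatic residues here: Tyr9, Tyr11 (2).
Y is in both groups, so the 2 Y residues must not be double-counted.
Total = 2 + 2 − 2 = 2.

2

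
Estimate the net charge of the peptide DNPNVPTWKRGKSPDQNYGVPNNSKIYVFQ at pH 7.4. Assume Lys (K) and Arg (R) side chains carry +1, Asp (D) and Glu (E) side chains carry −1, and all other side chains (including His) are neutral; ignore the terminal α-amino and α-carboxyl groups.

Positive (K, R): K9, R10, K12, K25 → +4.
Negative (D, E): D1, D15 → −2.
Net charge = (+4) + (−2) = +2.

+2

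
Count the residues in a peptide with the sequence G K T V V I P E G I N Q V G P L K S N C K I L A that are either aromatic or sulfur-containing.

1

Aromatic: F, W, Y. Sulfur-containing: C, M.
Aromatic residues here: none (0).
Sulfur-containing residues here: C20 (1).
The two groups share no amino acid, so total = 0 + 1 = 1.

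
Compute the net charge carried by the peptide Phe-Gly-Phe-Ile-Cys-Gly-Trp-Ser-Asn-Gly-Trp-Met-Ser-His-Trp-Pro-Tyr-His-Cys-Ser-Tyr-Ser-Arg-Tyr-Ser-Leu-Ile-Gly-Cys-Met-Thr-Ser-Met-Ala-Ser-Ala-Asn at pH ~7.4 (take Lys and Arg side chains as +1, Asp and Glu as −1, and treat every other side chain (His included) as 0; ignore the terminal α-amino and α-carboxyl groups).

Positive (K, R): Arg23 → +1.
Negative (D, E): none → −0.
Net charge = (+1) + (−0) = +1.

+1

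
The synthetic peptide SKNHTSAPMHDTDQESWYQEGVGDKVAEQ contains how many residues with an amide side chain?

The amide-side-chain residues are Asn (N) and Gln (Q).
Matching residues: N3, Q14, Q19, Q29.

4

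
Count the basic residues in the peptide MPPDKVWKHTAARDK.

5

K, R, and H are the three residues with basic side chains (ε-amine, guanidinium, and imidazole respectively).
Matching residues: K5, K8, H9, R13, K15.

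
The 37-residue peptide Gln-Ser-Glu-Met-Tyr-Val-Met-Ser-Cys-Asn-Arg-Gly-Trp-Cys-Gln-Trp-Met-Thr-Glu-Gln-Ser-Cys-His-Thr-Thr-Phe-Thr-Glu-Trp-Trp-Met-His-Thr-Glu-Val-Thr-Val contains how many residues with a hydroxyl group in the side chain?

The –OH-bearing residues are Ser, Thr (aliphatic alcohols), and Tyr (phenol).
Matching residues: Ser2, Tyr5, Ser8, Thr18, Ser21, Thr24, Thr25, Thr27, Thr33, Thr36.

10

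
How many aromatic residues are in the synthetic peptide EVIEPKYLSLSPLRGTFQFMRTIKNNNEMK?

F, W, and Y each carry an aromatic ring on the side chain.
Matching residues: Y7, F17, F19.

3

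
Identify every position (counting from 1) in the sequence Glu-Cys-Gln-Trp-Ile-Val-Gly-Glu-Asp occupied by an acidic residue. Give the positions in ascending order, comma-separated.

Aspartate (D) and glutamate (E) have carboxylic-acid side chains and are the acidic amino acids.
Matching residues: Glu1, Glu8, Asp9.

1, 8, 9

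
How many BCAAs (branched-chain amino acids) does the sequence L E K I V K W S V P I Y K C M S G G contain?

5

The BCAAs are Val, Leu, and Ile — aliphatic side chains with a branch point.
Matching residues: L1, I4, V5, V9, I11.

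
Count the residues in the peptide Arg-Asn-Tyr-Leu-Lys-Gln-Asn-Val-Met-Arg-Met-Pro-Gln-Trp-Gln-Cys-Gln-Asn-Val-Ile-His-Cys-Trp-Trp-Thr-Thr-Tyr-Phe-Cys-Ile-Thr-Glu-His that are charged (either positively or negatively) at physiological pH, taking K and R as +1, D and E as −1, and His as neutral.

Charged side chains at pH ~7.4: K, R (positive); D, E (negative).
Matching residues: Arg1, Lys5, Arg10, Glu32.

4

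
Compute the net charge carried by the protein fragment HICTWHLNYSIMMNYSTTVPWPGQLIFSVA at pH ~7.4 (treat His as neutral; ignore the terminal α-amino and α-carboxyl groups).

At pH ~7.4 the Lys and Arg side chains are protonated (+1), the Asp and Glu side chains are deprotonated (−1), and with His taken as neutral all other side chains carry no charge.
Positive (K, R): none → +0.
Negative (D, E): none → −0.
Net charge = (+0) + (−0) = 0.

0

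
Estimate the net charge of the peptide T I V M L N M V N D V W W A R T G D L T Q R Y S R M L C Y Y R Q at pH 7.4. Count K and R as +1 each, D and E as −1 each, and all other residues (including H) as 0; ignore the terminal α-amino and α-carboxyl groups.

+2

Positive (K, R): R15, R22, R25, R31 → +4.
Negative (D, E): D10, D18 → −2.
Net charge = (+4) + (−2) = +2.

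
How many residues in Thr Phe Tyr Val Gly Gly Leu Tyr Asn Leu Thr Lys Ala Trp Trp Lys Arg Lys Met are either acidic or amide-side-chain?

Acidic: D, E. Amide-side-chain: N, Q.
Acidic residues here: none (0).
Amide-side-chain residues here: Asn9 (1).
The two groups share no amino acid, so total = 0 + 1 = 1.

1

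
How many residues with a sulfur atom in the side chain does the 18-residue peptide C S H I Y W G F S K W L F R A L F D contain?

Only Cys (C) and Met (M) have a sulfur atom in the side chain.
Matching residues: C1.

1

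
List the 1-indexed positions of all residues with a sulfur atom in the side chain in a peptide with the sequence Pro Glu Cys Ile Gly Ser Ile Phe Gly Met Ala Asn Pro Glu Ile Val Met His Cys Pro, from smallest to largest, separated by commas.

Only Cys (C) and Met (M) have a sulfur atom in the side chain.
Matching residues: Cys3, Met10, Met17, Cys19.

3, 10, 17, 19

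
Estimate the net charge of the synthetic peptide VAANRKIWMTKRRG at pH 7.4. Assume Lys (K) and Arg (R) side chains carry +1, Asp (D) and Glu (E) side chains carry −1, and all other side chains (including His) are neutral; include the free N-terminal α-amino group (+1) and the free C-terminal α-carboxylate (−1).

Positive (K, R): R5, K6, K11, R12, R13 → +5.
Negative (D, E): none → −0.
The N-terminus (+1) and C-terminus (−1) cancel.
Net charge = (+5) + (−0) = +5.

+5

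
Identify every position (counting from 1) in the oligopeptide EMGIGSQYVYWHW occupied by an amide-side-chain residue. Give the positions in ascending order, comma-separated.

Asparagine (N) and glutamine (Q) have uncharged amide side chains.
Matching residues: Q7.

7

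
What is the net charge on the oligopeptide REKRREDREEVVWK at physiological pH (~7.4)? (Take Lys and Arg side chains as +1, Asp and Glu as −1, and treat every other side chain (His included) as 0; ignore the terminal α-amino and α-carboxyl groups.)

+1

Positive (K, R): R1, K3, R4, R5, R8, K14 → +6.
Negative (D, E): E2, E6, D7, E9, E10 → −5.
Net charge = (+6) + (−5) = +1.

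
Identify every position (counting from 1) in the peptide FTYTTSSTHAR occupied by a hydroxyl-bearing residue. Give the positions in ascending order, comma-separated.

S, T, and Y are the three residues with a side-chain hydroxyl.
Matching residues: T2, Y3, T4, T5, S6, S7, T8.

2, 3, 4, 5, 6, 7, 8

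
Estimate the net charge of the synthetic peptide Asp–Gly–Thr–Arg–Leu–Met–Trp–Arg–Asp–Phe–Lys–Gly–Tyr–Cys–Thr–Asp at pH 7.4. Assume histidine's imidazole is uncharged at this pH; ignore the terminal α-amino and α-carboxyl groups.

Near pH 7.4, K and R contribute +1 each, D and E contribute −1 each, and every other side chain (His included, as stated) is uncharged.
Positive (K, R): Arg4, Arg8, Lys11 → +3.
Negative (D, E): Asp1, Asp9, Asp16 → −3.
Net charge = (+3) + (−3) = 0.

0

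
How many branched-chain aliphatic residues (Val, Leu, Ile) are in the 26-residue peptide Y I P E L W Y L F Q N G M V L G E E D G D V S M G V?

Matching residues: I2, L5, L8, V14, L15, V22, V26.

7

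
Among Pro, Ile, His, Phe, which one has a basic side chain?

His

K, R, and H are the three residues with basic side chains (ε-amine, guanidinium, and imidazole respectively).
Of the listed options, only His belongs to this group.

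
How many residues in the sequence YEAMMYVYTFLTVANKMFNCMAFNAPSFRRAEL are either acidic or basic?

Acidic: D, E. Basic: H, K, R.
Acidic residues here: E2, E32 (2).
Basic residues here: K16, R29, R30 (3).
The two groups share no amino acid, so total = 2 + 3 = 5.

5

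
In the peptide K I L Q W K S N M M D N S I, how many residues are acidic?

The acidic residues are Asp (D) and Glu (E), whose side chains end in a carboxylate group.
Matching residues: D11.

1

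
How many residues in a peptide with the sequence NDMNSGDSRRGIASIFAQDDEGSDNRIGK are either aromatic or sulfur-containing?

Aromatic: F, W, Y. Sulfur-containing: C, M.
Aromatic residues here: F16 (1).
Sulfur-containing residues here: M3 (1).
The two groups share no amino acid, so total = 1 + 1 = 2.

2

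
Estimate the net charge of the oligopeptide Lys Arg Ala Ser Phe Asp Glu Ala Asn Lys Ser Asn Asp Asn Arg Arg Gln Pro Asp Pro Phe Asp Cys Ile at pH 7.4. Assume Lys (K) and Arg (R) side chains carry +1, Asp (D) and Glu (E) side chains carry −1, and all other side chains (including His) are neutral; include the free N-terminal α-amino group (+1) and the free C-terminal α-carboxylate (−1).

Positive (K, R): Lys1, Arg2, Lys10, Arg15, Arg16 → +5.
Negative (D, E): Asp6, Glu7, Asp13, Asp19, Asp22 → −5.
The N-terminus (+1) and C-terminus (−1) cancel.
Net charge = (+5) + (−5) = 0.

0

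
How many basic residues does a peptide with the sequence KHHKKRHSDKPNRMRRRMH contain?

Lysine (K), arginine (R), and histidine (H) have basic, nitrogen-containing side chains.
Matching residues: K1, H2, H3, K4, K5, R6, H7, K10, R13, R15, R16, R17, H19.

13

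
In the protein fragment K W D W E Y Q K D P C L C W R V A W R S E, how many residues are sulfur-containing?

2

The sulfur-bearing residues are cysteine (–SH) and methionine (–S–CH₃).
Matching residues: C11, C13.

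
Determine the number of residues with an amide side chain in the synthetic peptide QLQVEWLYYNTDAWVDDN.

4

Only N (asparagine) and Q (glutamine) carry a side-chain carboxamide.
Matching residues: Q1, Q3, N10, N18.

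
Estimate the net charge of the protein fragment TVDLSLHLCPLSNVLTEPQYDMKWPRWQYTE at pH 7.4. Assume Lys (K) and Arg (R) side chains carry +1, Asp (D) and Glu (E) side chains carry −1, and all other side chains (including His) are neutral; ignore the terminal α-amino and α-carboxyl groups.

-2

Positive (K, R): K23, R26 → +2.
Negative (D, E): D3, E17, D21, E31 → −4.
Net charge = (+2) + (−4) = −2.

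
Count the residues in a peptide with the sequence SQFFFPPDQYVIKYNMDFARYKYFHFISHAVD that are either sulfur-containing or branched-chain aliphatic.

5

Sulfur-containing: C, M. Branched-chain aliphatic: I, L, V.
Sulfur-containing residues here: M16 (1).
Branched-chain aliphatic residues here: V11, I12, I27, V31 (4).
The two groups share no amino acid, so total = 1 + 4 = 5.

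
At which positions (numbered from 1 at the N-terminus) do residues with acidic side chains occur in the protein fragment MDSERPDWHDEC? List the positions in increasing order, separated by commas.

2, 4, 7, 10, 11

Aspartate (D) and glutamate (E) have carboxylic-acid side chains and are the acidic amino acids.
Matching residues: D2, E4, D7, D10, E11.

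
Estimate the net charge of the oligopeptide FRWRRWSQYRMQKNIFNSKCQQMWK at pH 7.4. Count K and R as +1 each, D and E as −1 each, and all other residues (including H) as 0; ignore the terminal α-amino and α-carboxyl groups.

+7

Positive (K, R): R2, R4, R5, R10, K13, K19, K25 → +7.
Negative (D, E): none → −0.
Net charge = (+7) + (−0) = +7.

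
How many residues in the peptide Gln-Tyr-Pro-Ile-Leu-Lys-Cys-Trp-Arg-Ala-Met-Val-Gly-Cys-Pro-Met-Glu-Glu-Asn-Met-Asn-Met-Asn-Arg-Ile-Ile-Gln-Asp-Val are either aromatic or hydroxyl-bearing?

2

Aromatic: F, W, Y. Hydroxyl-bearing: S, T, Y.
Aromatic residues here: Tyr2, Trp8 (2).
Hydroxyl-bearing residues here: Tyr2 (1).
Y is in both groups, so the 1 Y residue must not be double-counted.
Total = 2 + 1 − 1 = 2.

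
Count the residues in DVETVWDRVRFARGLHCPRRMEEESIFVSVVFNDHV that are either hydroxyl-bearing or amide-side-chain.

Hydroxyl-bearing: S, T, Y. Amide-side-chain: N, Q.
Hydroxyl-bearing residues here: T4, S25, S29 (3).
Amide-side-chain residues here: N33 (1).
The two groups share no amino acid, so total = 3 + 1 = 4.

4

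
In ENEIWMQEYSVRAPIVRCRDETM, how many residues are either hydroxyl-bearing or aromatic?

Hydroxyl-bearing: S, T, Y. Aromatic: F, W, Y.
Hydroxyl-bearing residues here: Y9, S10, T22 (3).
Aromatic residues here: W5, Y9 (2).
Y is in both groups, so the 1 Y residue must not be double-counted.
Total = 3 + 2 − 1 = 4.

4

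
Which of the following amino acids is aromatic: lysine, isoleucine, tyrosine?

F, W, and Y each carry an aromatic ring on the side chain.
Of the listed options, only tyrosine belongs to this group.

tyrosine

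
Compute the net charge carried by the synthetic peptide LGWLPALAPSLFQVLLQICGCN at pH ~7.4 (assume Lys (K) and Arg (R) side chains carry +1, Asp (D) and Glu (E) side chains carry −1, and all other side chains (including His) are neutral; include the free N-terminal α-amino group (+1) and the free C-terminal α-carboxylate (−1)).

Positive (K, R): none → +0.
Negative (D, E): none → −0.
The N-terminus (+1) and C-terminus (−1) cancel.
Net charge = (+0) + (−0) = 0.

0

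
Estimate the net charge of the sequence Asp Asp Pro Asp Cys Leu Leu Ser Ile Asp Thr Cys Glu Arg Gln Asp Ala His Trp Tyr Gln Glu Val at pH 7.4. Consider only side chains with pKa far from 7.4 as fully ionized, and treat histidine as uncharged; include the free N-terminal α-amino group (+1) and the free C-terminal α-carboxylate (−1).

-6

At pH ~7.4 the Lys and Arg side chains are protonated (+1), the Asp and Glu side chains are deprotonated (−1), and with His taken as neutral all other side chains carry no charge.
Positive (K, R): Arg14 → +1.
Negative (D, E): Asp1, Asp2, Asp4, Asp10, Glu13, Asp16, Glu22 → −7.
The N-terminus (+1) and C-terminus (−1) cancel.
Net charge = (+1) + (−7) = −6.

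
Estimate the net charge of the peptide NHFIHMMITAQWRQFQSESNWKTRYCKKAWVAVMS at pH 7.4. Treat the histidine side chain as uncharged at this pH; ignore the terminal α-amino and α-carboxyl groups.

The side chains ionized at physiological pH are Lys/Arg (+1) and Asp/Glu (−1); with His treated as neutral, nothing else contributes.
Positive (K, R): R13, K22, R24, K27, K28 → +5.
Negative (D, E): E18 → −1.
Net charge = (+5) + (−1) = +4.

+4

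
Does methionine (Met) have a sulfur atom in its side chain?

The sulfur-bearing residues are cysteine (–SH) and methionine (–S–CH₃).
Methionine is in this group.

Yes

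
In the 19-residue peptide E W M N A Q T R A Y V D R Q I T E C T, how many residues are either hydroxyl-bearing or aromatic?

5

Hydroxyl-bearing: S, T, Y. Aromatic: F, W, Y.
Hydroxyl-bearing residues here: T7, Y10, T16, T19 (4).
Aromatic residues here: W2, Y10 (2).
Y is in both groups, so the 1 Y residue must not be double-counted.
Total = 4 + 2 − 1 = 5.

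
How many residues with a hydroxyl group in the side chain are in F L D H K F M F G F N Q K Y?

1

S, T, and Y are the three residues with a side-chain hydroxyl.
Matching residues: Y14.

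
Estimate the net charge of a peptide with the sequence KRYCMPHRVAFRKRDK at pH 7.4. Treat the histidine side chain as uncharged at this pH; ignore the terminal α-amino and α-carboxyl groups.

Near pH 7.4, K and R contribute +1 each, D and E contribute −1 each, and every other side chain (His included, as stated) is uncharged.
Positive (K, R): K1, R2, R8, R12, K13, R14, K16 → +7.
Negative (D, E): D15 → −1.
Net charge = (+7) + (−1) = +6.

+6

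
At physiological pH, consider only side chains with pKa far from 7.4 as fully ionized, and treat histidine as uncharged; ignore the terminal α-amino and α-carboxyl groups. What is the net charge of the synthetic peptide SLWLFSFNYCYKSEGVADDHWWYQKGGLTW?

-1

Near pH 7.4, K and R contribute +1 each, D and E contribute −1 each, and every other side chain (His included, as stated) is uncharged.
Positive (K, R): K12, K25 → +2.
Negative (D, E): E14, D18, D19 → −3.
Net charge = (+2) + (−3) = −1.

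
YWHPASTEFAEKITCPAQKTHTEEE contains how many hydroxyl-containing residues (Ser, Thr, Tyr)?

Matching residues: Y1, S6, T7, T14, T20, T22.

6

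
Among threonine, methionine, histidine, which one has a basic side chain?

The basic amino acids are Lys (K), Arg (R), and His (H).
Of the listed options, only histidine belongs to this group.

histidine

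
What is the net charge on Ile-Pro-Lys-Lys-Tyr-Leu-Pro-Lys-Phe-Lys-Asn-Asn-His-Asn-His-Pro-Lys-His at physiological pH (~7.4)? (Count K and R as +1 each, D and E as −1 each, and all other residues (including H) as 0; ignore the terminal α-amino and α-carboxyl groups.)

Positive (K, R): Lys3, Lys4, Lys8, Lys10, Lys17 → +5.
Negative (D, E): none → −0.
Net charge = (+5) + (−0) = +5.

+5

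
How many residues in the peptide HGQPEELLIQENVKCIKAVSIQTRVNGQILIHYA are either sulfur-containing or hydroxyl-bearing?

Sulfur-containing: C, M. Hydroxyl-bearing: S, T, Y.
Sulfur-containing residues here: C15 (1).
Hydroxyl-bearing residues here: S20, T23, Y33 (3).
The two groups share no amino acid, so total = 1 + 3 = 4.

4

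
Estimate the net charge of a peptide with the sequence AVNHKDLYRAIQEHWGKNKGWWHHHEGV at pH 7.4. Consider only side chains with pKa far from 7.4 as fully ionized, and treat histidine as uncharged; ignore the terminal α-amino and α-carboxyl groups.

At pH ~7.4 the Lys and Arg side chains are protonated (+1), the Asp and Glu side chains are deprotonated (−1), and with His taken as neutral all other side chains carry no charge.
Positive (K, R): K5, R9, K17, K19 → +4.
Negative (D, E): D6, E13, E26 → −3.
Net charge = (+4) + (−3) = +1.

+1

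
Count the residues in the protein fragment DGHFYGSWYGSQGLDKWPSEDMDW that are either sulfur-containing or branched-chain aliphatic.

Sulfur-containing: C, M. Branched-chain aliphatic: I, L, V.
Sulfur-containing residues here: M22 (1).
Branched-chain aliphatic residues here: L14 (1).
The two groups share no amino acid, so total = 1 + 1 = 2.

2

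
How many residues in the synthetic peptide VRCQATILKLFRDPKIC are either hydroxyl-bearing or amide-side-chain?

2

Hydroxyl-bearing: S, T, Y. Amide-side-chain: N, Q.
Hydroxyl-bearing residues here: T6 (1).
Amide-side-chain residues here: Q4 (1).
The two groups share no amino acid, so total = 1 + 1 = 2.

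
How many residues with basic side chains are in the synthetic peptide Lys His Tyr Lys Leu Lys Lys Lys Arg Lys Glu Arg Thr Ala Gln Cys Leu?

The basic amino acids are Lys (K), Arg (R), and His (H).
Matching residues: Lys1, His2, Lys4, Lys6, Lys7, Lys8, Arg9, Lys10, Arg12.

9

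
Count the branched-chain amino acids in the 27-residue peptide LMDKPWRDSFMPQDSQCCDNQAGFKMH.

1

V, L, and I make up the branched-chain aliphatic group.
Matching residues: L1.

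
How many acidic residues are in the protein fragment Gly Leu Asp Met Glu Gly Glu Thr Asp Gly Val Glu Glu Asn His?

Only D (aspartate) and E (glutamate) carry a side-chain carboxylic acid.
Matching residues: Asp3, Glu5, Glu7, Asp9, Glu12, Glu13.

6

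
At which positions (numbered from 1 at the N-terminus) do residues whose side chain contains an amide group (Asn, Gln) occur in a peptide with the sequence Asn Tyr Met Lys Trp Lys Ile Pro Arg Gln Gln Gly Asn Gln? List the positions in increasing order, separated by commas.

Matching residues: Asn1, Gln10, Gln11, Asn13, Gln14.

1, 10, 11, 13, 14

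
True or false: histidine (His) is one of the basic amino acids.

True

K, R, and H are the three residues with basic side chains (ε-amine, guanidinium, and imidazole respectively).
Histidine is in this group.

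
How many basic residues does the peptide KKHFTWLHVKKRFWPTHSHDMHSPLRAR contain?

The basic amino acids are Lys (K), Arg (R), and His (H).
Matching residues: K1, K2, H3, H8, K10, K11, R12, H17, H19, H22, R26, R28.

12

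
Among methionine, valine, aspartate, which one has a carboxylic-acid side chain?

The acidic residues are Asp (D) and Glu (E), whose side chains end in a carboxylate group.
Of the listed options, only aspartate belongs to this group.

aspartate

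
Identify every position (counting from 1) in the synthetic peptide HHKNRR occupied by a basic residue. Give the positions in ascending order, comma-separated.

1, 2, 3, 5, 6

K, R, and H are the three residues with basic side chains (ε-amine, guanidinium, and imidazole respectively).
Matching residues: H1, H2, K3, R5, R6.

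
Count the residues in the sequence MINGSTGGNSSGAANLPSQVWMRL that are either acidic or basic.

1

Acidic: D, E. Basic: H, K, R.
Acidic residues here: none (0).
Basic residues here: R23 (1).
The two groups share no amino acid, so total = 0 + 1 = 1.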